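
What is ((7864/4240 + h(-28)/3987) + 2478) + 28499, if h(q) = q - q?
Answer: 16418793/530 ≈ 30979.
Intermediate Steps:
h(q) = 0
((7864/4240 + h(-28)/3987) + 2478) + 28499 = ((7864/4240 + 0/3987) + 2478) + 28499 = ((7864*(1/4240) + 0*(1/3987)) + 2478) + 28499 = ((983/530 + 0) + 2478) + 28499 = (983/530 + 2478) + 28499 = 1314323/530 + 28499 = 16418793/530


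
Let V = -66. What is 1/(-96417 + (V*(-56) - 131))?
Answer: -1/92852 ≈ -1.0770e-5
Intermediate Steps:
1/(-96417 + (V*(-56) - 131)) = 1/(-96417 + (-66*(-56) - 131)) = 1/(-96417 + (3696 - 131)) = 1/(-96417 + 3565) = 1/(-92852) = -1/92852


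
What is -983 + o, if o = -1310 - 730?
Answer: -3023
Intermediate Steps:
o = -2040
-983 + o = -983 - 2040 = -3023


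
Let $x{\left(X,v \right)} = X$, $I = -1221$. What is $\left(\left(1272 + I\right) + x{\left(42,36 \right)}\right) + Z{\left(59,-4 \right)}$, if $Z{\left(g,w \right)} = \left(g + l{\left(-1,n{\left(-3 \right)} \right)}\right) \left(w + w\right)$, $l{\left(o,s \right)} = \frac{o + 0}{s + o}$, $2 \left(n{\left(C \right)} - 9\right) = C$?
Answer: $- \frac{4911}{13} \approx -377.77$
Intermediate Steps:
$n{\left(C \right)} = 9 + \frac{C}{2}$
$l{\left(o,s \right)} = \frac{o}{o + s}$
$Z{\left(g,w \right)} = 2 w \left(- \frac{2}{13} + g\right)$ ($Z{\left(g,w \right)} = \left(g - \frac{1}{-1 + \left(9 + \frac{1}{2} \left(-3\right)\right)}\right) \left(w + w\right) = \left(g - \frac{1}{-1 + \left(9 - \frac{3}{2}\right)}\right) 2 w = \left(g - \frac{1}{-1 + \frac{15}{2}}\right) 2 w = \left(g - \frac{1}{\frac{13}{2}}\right) 2 w = \left(g - \frac{2}{13}\right) 2 w = \left(- \frac{2}{13} + g\right) 2 w = 2 w \left(- \frac{2}{13} + g\right)$)
$\left(\left(1272 + I\right) + x{\left(42,36 \right)}\right) + Z{\left(59,-4 \right)} = \left(\left(1272 - 1221\right) + 42\right) + \frac{2}{13} \left(-4\right) \left(-2 + 13 \cdot 59\right) = \left(51 + 42\right) + \frac{2}{13} \left(-4\right) \left(-2 + 767\right) = 93 + \frac{2}{13} \left(-4\right) 765 = 93 - \frac{6120}{13} = - \frac{4911}{13}$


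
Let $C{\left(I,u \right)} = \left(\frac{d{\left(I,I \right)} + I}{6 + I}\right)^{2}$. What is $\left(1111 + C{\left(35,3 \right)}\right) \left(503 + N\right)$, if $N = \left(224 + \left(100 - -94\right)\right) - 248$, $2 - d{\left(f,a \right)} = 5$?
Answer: $\frac{1257577895}{1681} \approx 7.4811 \cdot 10^{5}$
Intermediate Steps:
$d{\left(f,a \right)} = -3$ ($d{\left(f,a \right)} = 2 - 5 = -3$)
$N = 170$ ($N = \left(224 + \left(100 + 94\right)\right) - 248 = \left(224 + 194\right) - 248 = 418 - 248 = 170$)
$C{\left(I,u \right)} = \frac{\left(-3 + I\right)^{2}}{\left(6 + I\right)^{2}}$ ($C{\left(I,u \right)} = \left(\frac{-3 + I}{6 + I}\right)^{2} = \frac{\left(-3 + I\right)^{2}}{\left(6 + I\right)^{2}}$)
$\left(1111 + C{\left(35,3 \right)}\right) \left(503 + N\right) = \left(1111 + \frac{\left(-3 + 35\right)^{2}}{\left(6 + 35\right)^{2}}\right) \left(503 + 170\right) = \left(1111 + \frac{32^{2}}{1681}\right) 673 = \left(1111 + 1024 \cdot \frac{1}{1681}\right) 673 = \left(1111 + \frac{1024}{1681}\right) 673 = \frac{1868615}{1681} \cdot 673 = \frac{1257577895}{1681}$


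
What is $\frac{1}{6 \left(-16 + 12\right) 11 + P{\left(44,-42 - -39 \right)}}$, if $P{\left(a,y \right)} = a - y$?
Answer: $- \frac{1}{217} \approx -0.0046083$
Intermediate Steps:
$\frac{1}{6 \left(-16 + 12\right) 11 + P{\left(44,-42 - -39 \right)}} = \frac{1}{6 \left(-16 + 12\right) 11 + \left(44 - \left(-42 - -39\right)\right)} = \frac{1}{6 \left(\left(-4\right) 11\right) + \left(44 - \left(-42 + 39\right)\right)} = \frac{1}{6 \left(-44\right) + \left(44 - -3\right)} = \frac{1}{-264 + \left(44 + 3\right)} = \frac{1}{-264 + 47} = \frac{1}{-217} = - \frac{1}{217}$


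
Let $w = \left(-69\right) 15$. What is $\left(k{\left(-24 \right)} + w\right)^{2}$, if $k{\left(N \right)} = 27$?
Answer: $1016064$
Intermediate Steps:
$w = -1035$
$\left(k{\left(-24 \right)} + w\right)^{2} = \left(27 - 1035\right)^{2} = \left(-1008\right)^{2} = 1016064$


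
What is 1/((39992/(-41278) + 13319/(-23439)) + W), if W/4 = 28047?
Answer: 483757521/54271045188863 ≈ 8.9137e-6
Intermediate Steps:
W = 112188 (W = 4*28047 = 112188)
1/((39992/(-41278) + 13319/(-23439)) + W) = 1/((39992/(-41278) + 13319/(-23439)) + 112188) = 1/((39992*(-1/41278) + 13319*(-1/23439)) + 112188) = 1/((-19996/20639 - 13319/23439) + 112188) = 1/(-743577085/483757521 + 112188) = 1/(54271045188863/483757521) = 483757521/54271045188863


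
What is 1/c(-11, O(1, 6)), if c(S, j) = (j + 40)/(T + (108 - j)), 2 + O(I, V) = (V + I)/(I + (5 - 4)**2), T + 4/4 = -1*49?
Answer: 113/83 ≈ 1.3614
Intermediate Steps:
T = -50 (T = -1 - 1*49 = -1 - 49 = -50)
O(I, V) = -2 + (I + V)/(1 + I) (O(I, V) = -2 + (V + I)/(I + (5 - 4)**2) = -2 + (I + V)/(I + 1**2) = -2 + (I + V)/(I + 1) = -2 + (I + V)/(1 + I))
c(S, j) = (40 + j)/(58 - j) (c(S, j) = (j + 40)/(-50 + (108 - j)) = (40 + j)/(58 - j))
1/c(-11, O(1, 6)) = 1/((-40 - (-2 + 6 - 1*1)/(1 + 1))/(-58 + (-2 + 6 - 1*1)/(1 + 1))) = 1/((-40 - (-2 + 6 - 1)/2)/(-58 + (-2 + 6 - 1)/2)) = 1/((-40 - 3/2)/(-58 + (1/2)*3)) = 1/((-40 - 1*3/2)/(-58 + 3/2)) = 1/((-40 - 3/2)/(-113/2)) = 1/(-2/113*(-83/2)) = 1/(83/113) = 113/83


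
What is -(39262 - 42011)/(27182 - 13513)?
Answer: 2749/13669 ≈ 0.20111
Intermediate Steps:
-(39262 - 42011)/(27182 - 13513) = -(-2749)/13669 = -1*(-2749/13669) = 2749/13669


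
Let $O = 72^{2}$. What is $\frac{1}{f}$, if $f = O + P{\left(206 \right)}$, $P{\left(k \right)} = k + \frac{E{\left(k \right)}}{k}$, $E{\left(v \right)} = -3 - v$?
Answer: $\frac{206}{1110131} \approx 0.00018556$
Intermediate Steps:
$O = 5184$
$P{\left(k \right)} = k + \frac{-3 - k}{k}$
$f = \frac{1110131}{206}$ ($f = 5184 - \left(-205 + \frac{3}{206}\right) = 5184 - - \frac{42227}{206} = 5184 + \frac{42227}{206} = \frac{1110131}{206} \approx 5389.0$)
$\frac{1}{f} = \frac{1}{\frac{1110131}{206}} = \frac{206}{1110131}$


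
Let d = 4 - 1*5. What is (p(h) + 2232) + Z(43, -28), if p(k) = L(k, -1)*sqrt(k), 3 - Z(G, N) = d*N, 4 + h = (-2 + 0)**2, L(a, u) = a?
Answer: 2207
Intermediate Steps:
d = -1 (d = 4 - 5 = -1)
h = 0 (h = -4 + (-2 + 0)**2 = -4 + (-2)**2 = -4 + 4 = 0)
Z(G, N) = 3 + N (Z(G, N) = 3 - (-1)*N = 3 + N)
p(k) = k**(3/2) (p(k) = k*sqrt(k) = k**(3/2))
(p(h) + 2232) + Z(43, -28) = (0**(3/2) + 2232) + (3 - 28) = (0 + 2232) - 25 = 2232 - 25 = 2207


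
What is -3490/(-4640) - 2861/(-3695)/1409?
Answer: 1818310499/2415702320 ≈ 0.75270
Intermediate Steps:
-3490/(-4640) - 2861/(-3695)/1409 = -3490*(-1/4640) - 2861*(-1/3695)*(1/1409) = 349/464 + (2861/3695)*(1/1409) = 349/464 + 2861/5206255 = 1818310499/2415702320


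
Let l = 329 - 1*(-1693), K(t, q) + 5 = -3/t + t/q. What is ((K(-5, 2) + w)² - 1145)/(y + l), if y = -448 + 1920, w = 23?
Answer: -88579/349400 ≈ -0.25352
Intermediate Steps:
K(t, q) = -5 - 3/t + t/q (K(t, q) = -5 + (-3/t + t/q) = -5 - 3/t + t/q)
l = 2022 (l = 329 + 1693 = 2022)
y = 1472
((K(-5, 2) + w)² - 1145)/(y + l) = (((-5 - 3/(-5) - 5/2) + 23)² - 1145)/(1472 + 2022) = (((-5 - 3*(-⅕) - 5*½) + 23)² - 1145)/3494 = (((-5 + ⅗ - 5/2) + 23)² - 1145)*(1/3494) = ((-69/10 + 23)² - 1145)*(1/3494) = ((161/10)² - 1145)*(1/3494) = (25921/100 - 1145)*(1/3494) = -88579/100*1/3494 = -88579/349400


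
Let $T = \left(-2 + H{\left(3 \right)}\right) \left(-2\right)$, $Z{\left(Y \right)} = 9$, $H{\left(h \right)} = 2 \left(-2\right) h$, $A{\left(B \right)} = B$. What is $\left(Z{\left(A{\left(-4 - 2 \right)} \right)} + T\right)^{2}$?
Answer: $1369$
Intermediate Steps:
$H{\left(h \right)} = - 4 h$
$T = 28$ ($T = \left(-2 - 12\right) \left(-2\right) = \left(-14\right) \left(-2\right) = 28$)
$\left(Z{\left(A{\left(-4 - 2 \right)} \right)} + T\right)^{2} = \left(9 + 28\right)^{2} = 37^{2} = 1369$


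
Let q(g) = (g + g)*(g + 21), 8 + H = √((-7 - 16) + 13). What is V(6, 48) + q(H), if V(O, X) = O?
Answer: -222 + 10*I*√10 ≈ -222.0 + 31.623*I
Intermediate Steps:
H = -8 + I*√10 (H = -8 + √((-7 - 16) + 13) = -8 + √(-23 + 13) = -8 + √(-10) = -8 + I*√10 ≈ -8.0 + 3.1623*I)
q(g) = 2*g*(21 + g) (q(g) = (2*g)*(21 + g) = 2*g*(21 + g))
V(6, 48) + q(H) = 6 + 2*(-8 + I*√10)*(21 + (-8 + I*√10)) = 6 + 2*(-8 + I*√10)*(13 + I*√10)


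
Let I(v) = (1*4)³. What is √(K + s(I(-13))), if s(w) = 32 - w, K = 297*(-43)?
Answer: I*√12803 ≈ 113.15*I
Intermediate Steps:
I(v) = 64 (I(v) = 4³ = 64)
K = -12771
√(K + s(I(-13))) = √(-12771 + (32 - 1*64)) = √(-12771 + (32 - 64)) = √(-12771 - 32) = √(-12803) = I*√12803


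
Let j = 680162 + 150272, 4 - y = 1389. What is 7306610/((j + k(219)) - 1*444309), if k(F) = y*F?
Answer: 730661/8281 ≈ 88.233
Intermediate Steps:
y = -1385 (y = 4 - 1*1389 = 4 - 1389 = -1385)
j = 830434
k(F) = -1385*F
7306610/((j + k(219)) - 1*444309) = 7306610/((830434 - 1385*219) - 1*444309) = 7306610/((830434 - 303315) - 444309) = 7306610/(527119 - 444309) = 7306610/82810 = 7306610*(1/82810) = 730661/8281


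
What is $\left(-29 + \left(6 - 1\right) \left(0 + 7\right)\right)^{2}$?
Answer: $36$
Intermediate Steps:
$\left(-29 + \left(6 - 1\right) \left(0 + 7\right)\right)^{2} = \left(-29 + 5 \cdot 7\right)^{2} = \left(-29 + 35\right)^{2} = 6^{2} = 36$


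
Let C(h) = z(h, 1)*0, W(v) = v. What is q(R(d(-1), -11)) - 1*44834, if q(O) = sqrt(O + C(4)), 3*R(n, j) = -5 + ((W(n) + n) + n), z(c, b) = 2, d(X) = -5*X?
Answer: -44834 + sqrt(30)/3 ≈ -44832.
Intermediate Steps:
C(h) = 0 (C(h) = 2*0 = 0)
R(n, j) = -5/3 + n (R(n, j) = (-5 + ((n + n) + n))/3 = (-5 + (2*n + n))/3 = (-5 + 3*n)/3 = -5/3 + n)
q(O) = sqrt(O) (q(O) = sqrt(O + 0) = sqrt(O))
q(R(d(-1), -11)) - 1*44834 = sqrt(-5/3 - 5*(-1)) - 1*44834 = sqrt(-5/3 + 5) - 44834 = sqrt(10/3) - 44834 = sqrt(30)/3 - 44834 = -44834 + sqrt(30)/3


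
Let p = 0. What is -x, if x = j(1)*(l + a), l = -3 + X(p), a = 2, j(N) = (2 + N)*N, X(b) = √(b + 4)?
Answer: -3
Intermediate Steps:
X(b) = √(4 + b)
j(N) = N*(2 + N)
l = -1 (l = -3 + √(4 + 0) = -3 + √4 = -3 + 2 = -1)
x = 3 (x = (1*(2 + 1))*(-1 + 2) = (1*3)*1 = 3*1 = 3)
-x = -1*3 = -3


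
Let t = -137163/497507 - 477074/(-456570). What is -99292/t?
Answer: -2819232148142385/21840392951 ≈ -1.2908e+5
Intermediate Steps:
t = 87361571804/113573385495 (t = -137163*1/497507 - 477074*(-1/456570) = -137163/497507 + 238537/228285 = 87361571804/113573385495 ≈ 0.76921)
-99292/t = -99292/87361571804/113573385495 = -99292*113573385495/87361571804 = -2819232148142385/21840392951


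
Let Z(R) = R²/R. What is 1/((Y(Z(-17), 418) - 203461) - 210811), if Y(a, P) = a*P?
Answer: -1/421378 ≈ -2.3732e-6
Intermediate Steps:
Z(R) = R
Y(a, P) = P*a
1/((Y(Z(-17), 418) - 203461) - 210811) = 1/((418*(-17) - 203461) - 210811) = 1/((-7106 - 203461) - 210811) = 1/(-210567 - 210811) = 1/(-421378) = -1/421378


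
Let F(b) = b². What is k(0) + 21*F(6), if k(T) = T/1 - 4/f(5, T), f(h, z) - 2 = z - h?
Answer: 2272/3 ≈ 757.33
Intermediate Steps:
f(h, z) = 2 + z - h (f(h, z) = 2 + (z - h) = 2 + z - h)
k(T) = T - 4/(-3 + T) (k(T) = T/1 - 4/(2 + T - 1*5) = T*1 - 4/(2 + T - 5) = T - 4/(-3 + T))
k(0) + 21*F(6) = (-4 + 0*(-3 + 0))/(-3 + 0) + 21*6² = (-4 + 0*(-3))/(-3) + 21*36 = -(-4 + 0)/3 + 756 = -⅓*(-4) + 756 = 4/3 + 756 = 2272/3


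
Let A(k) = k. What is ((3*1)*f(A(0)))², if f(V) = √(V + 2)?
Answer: 18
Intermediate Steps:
f(V) = √(2 + V)
((3*1)*f(A(0)))² = ((3*1)*√(2 + 0))² = (3*√2)² = 18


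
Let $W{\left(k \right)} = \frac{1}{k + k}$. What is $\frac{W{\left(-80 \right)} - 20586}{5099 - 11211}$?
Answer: $\frac{3293761}{977920} \approx 3.3681$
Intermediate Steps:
$W{\left(k \right)} = \frac{1}{2 k}$
$\frac{W{\left(-80 \right)} - 20586}{5099 - 11211} = \frac{\frac{1}{2 \left(-80\right)} - 20586}{5099 - 11211} = \frac{\frac{1}{2} \left(- \frac{1}{80}\right) - 20586}{-6112} = \left(- \frac{1}{160} - 20586\right) \left(- \frac{1}{6112}\right) = \left(- \frac{3293761}{160}\right) \left(- \frac{1}{6112}\right) = \frac{3293761}{977920}$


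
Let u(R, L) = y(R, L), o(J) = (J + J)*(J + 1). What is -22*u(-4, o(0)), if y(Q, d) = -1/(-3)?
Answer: -22/3 ≈ -7.3333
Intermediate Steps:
y(Q, d) = ⅓ (y(Q, d) = -1*(-⅓) = ⅓)
o(J) = 2*J*(1 + J) (o(J) = (2*J)*(1 + J) = 2*J*(1 + J))
u(R, L) = ⅓
-22*u(-4, o(0)) = -22*⅓ = -22/3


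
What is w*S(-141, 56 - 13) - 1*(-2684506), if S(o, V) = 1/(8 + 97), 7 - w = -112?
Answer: 40267607/15 ≈ 2.6845e+6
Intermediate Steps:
w = 119 (w = 7 - 1*(-112) = 7 + 112 = 119)
S(o, V) = 1/105
w*S(-141, 56 - 13) - 1*(-2684506) = 119*(1/105) - 1*(-2684506) = 17/15 + 2684506 = 40267607/15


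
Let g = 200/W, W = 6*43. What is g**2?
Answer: 10000/16641 ≈ 0.60093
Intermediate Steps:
W = 258
g = 100/129 (g = 200/258 = 200*(1/258) = 100/129 ≈ 0.77519)
g**2 = (100/129)**2 = 10000/16641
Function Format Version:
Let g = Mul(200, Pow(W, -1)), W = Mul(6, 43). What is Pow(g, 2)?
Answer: Rational(10000, 16641) ≈ 0.60093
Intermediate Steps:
W = 258
g = Rational(100, 129) (g = Mul(200, Pow(258, -1)) = Mul(200, Rational(1, 258)) = Rational(100, 129) ≈ 0.77519)
Pow(g, 2) = Pow(Rational(100, 129), 2) = Rational(10000, 16641)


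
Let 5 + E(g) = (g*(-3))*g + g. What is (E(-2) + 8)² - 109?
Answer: 12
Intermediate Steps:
E(g) = -5 + g - 3*g² (E(g) = -5 + ((g*(-3))*g + g) = -5 + ((-3*g)*g + g) = -5 + (-3*g² + g) = -5 + (g - 3*g²) = -5 + g - 3*g²)
(E(-2) + 8)² - 109 = ((-5 - 2 - 3*(-2)²) + 8)² - 109 = ((-5 - 2 - 3*4) + 8)² - 109 = ((-5 - 2 - 12) + 8)² - 109 = (-19 + 8)² - 109 = (-11)² - 109 = 121 - 109 = 12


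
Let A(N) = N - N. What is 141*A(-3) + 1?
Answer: 1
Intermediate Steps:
A(N) = 0
141*A(-3) + 1 = 141*0 + 1 = 0 + 1 = 1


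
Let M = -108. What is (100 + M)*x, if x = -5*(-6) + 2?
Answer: -256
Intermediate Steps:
x = 32 (x = 30 + 2 = 32)
(100 + M)*x = (100 - 108)*32 = -8*32 = -256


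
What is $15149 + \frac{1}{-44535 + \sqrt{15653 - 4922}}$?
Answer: $\frac{10015284111357}{661118498} - \frac{7 \sqrt{219}}{1983355494} \approx 15149.0$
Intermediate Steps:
$15149 + \frac{1}{-44535 + \sqrt{15653 - 4922}} = 15149 + \frac{1}{-44535 + \sqrt{10731}} = 15149 + \frac{1}{-44535 + 7 \sqrt{219}}$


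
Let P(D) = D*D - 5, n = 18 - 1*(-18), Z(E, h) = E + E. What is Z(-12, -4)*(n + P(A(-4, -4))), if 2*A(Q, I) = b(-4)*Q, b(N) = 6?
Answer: -4200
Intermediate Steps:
Z(E, h) = 2*E
n = 36 (n = 18 + 18 = 36)
A(Q, I) = 3*Q (A(Q, I) = (6*Q)/2 = 3*Q)
P(D) = -5 + D**2 (P(D) = D**2 - 5 = -5 + D**2)
Z(-12, -4)*(n + P(A(-4, -4))) = (2*(-12))*(36 + (-5 + (3*(-4))**2)) = -24*(36 + (-5 + (-12)**2)) = -24*(36 + (-5 + 144)) = -24*(36 + 139) = -24*175 = -4200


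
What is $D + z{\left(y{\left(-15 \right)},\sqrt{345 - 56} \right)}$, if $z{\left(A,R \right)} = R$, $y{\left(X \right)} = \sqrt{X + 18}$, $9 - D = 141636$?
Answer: $-141610$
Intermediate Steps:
$D = -141627$ ($D = 9 - 141636 = -141627$)
$y{\left(X \right)} = \sqrt{18 + X}$
$D + z{\left(y{\left(-15 \right)},\sqrt{345 - 56} \right)} = -141627 + \sqrt{345 - 56} = -141627 + \sqrt{289} = -141627 + 17 = -141610$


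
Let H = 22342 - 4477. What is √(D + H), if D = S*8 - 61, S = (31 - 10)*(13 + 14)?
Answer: 2*√5585 ≈ 149.47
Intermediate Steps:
S = 567 (S = 21*27 = 567)
H = 17865
D = 4475 (D = 567*8 - 61 = 4536 - 61 = 4475)
√(D + H) = √(4475 + 17865) = √22340 = 2*√5585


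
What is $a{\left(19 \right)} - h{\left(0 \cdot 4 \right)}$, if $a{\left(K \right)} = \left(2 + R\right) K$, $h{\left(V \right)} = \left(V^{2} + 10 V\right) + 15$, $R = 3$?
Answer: $80$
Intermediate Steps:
$h{\left(V \right)} = 15 + V^{2} + 10 V$
$a{\left(K \right)} = 5 K$ ($a{\left(K \right)} = \left(2 + 3\right) K = 5 K$)
$a{\left(19 \right)} - h{\left(0 \cdot 4 \right)} = 5 \cdot 19 - \left(15 + \left(0 \cdot 4\right)^{2} + 10 \cdot 0 \cdot 4\right) = 95 - \left(15 + 0^{2} + 10 \cdot 0\right) = 95 - \left(15 + 0 + 0\right) = 95 - 15 = 80$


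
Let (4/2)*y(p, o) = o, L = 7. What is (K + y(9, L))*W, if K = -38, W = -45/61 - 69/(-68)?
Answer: -79281/8296 ≈ -9.5565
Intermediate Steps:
y(p, o) = o/2
W = 1149/4148 (W = -45*1/61 - 69*(-1/68) = -45/61 + 69/68 = 1149/4148 ≈ 0.27700)
(K + y(9, L))*W = (-38 + (½)*7)*(1149/4148) = (-38 + 7/2)*(1149/4148) = -69/2*1149/4148 = -79281/8296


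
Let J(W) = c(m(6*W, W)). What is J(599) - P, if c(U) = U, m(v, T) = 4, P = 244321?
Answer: -244317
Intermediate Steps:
J(W) = 4
J(599) - P = 4 - 1*244321 = 4 - 244321 = -244317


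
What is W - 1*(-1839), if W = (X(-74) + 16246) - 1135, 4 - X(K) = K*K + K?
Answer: 11552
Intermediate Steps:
X(K) = 4 - K - K² (X(K) = 4 - (K*K + K) = 4 - (K² + K) = 4 - (K + K²) = 4 + (-K - K²) = 4 - K - K²)
W = 9713 (W = ((4 - 1*(-74) - 1*(-74)²) + 16246) - 1135 = ((4 + 74 - 1*5476) + 16246) - 1135 = ((4 + 74 - 5476) + 16246) - 1135 = (-5398 + 16246) - 1135 = 10848 - 1135 = 9713)
W - 1*(-1839) = 9713 - 1*(-1839) = 9713 + 1839 = 11552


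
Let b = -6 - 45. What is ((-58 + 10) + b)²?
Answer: 9801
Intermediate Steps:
b = -51
((-58 + 10) + b)² = ((-58 + 10) - 51)² = (-48 - 51)² = (-99)² = 9801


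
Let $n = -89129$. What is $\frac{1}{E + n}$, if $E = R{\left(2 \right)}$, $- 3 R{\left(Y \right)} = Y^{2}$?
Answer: $- \frac{3}{267391} \approx -1.122 \cdot 10^{-5}$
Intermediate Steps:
$R{\left(Y \right)} = - \frac{Y^{2}}{3}$
$E = - \frac{4}{3}$ ($E = - \frac{2^{2}}{3} = \left(- \frac{1}{3}\right) 4 = - \frac{4}{3} \approx -1.3333$)
$\frac{1}{E + n} = \frac{1}{- \frac{4}{3} - 89129} = \frac{1}{- \frac{267391}{3}} = - \frac{3}{267391}$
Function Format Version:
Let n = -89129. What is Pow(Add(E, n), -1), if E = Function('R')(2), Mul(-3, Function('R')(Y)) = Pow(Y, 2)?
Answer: Rational(-3, 267391) ≈ -1.1220e-5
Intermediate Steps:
Function('R')(Y) = Mul(Rational(-1, 3), Pow(Y, 2))
E = Rational(-4, 3) (E = Mul(Rational(-1, 3), Pow(2, 2)) = Mul(Rational(-1, 3), 4) = Rational(-4, 3) ≈ -1.3333)
Pow(Add(E, n), -1) = Pow(Add(Rational(-4, 3), -89129), -1) = Pow(Rational(-267391, 3), -1) = Rational(-3, 267391)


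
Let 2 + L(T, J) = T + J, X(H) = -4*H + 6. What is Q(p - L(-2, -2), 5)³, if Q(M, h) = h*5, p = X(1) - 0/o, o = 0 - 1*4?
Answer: 15625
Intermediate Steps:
o = -4 (o = 0 - 4 = -4)
X(H) = 6 - 4*H
p = 2 (p = (6 - 4*1) - 0/(-4) = (6 - 4) - 0*(-1)/4 = 2 - 1*0 = 2 + 0 = 2)
L(T, J) = -2 + J + T (L(T, J) = -2 + (T + J) = -2 + (J + T) = -2 + J + T)
Q(M, h) = 5*h
Q(p - L(-2, -2), 5)³ = (5*5)³ = 25³ = 15625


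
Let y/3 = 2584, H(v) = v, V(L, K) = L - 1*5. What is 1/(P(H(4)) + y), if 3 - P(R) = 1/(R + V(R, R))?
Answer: 3/23264 ≈ 0.00012895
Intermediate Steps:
V(L, K) = -5 + L (V(L, K) = L - 5 = -5 + L)
y = 7752 (y = 3*2584 = 7752)
P(R) = 3 - 1/(-5 + 2*R) (P(R) = 3 - 1/(R + (-5 + R)) = 3 - 1/(-5 + 2*R))
1/(P(H(4)) + y) = 1/(2*(-8 + 3*4)/(-5 + 2*4) + 7752) = 1/(2*(-8 + 12)/(-5 + 8) + 7752) = 1/(2*4/3 + 7752) = 1/(2*(⅓)*4 + 7752) = 1/(8/3 + 7752) = 1/(23264/3) = 3/23264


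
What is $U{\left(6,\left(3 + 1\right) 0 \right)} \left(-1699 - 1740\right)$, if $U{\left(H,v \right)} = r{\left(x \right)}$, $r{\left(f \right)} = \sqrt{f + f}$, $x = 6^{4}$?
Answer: $- 123804 \sqrt{2} \approx -1.7509 \cdot 10^{5}$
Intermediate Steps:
$x = 1296$
$r{\left(f \right)} = \sqrt{2} \sqrt{f}$ ($r{\left(f \right)} = \sqrt{2 f} = \sqrt{2} \sqrt{f}$)
$U{\left(H,v \right)} = 36 \sqrt{2}$ ($U{\left(H,v \right)} = \sqrt{2} \sqrt{1296} = \sqrt{2} \cdot 36 = 36 \sqrt{2}$)
$U{\left(6,\left(3 + 1\right) 0 \right)} \left(-1699 - 1740\right) = 36 \sqrt{2} \left(-1699 - 1740\right) = 36 \sqrt{2} \left(-3439\right) = - 123804 \sqrt{2}$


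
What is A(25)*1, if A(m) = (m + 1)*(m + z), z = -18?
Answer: 182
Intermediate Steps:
A(m) = (1 + m)*(-18 + m) (A(m) = (m + 1)*(m - 18) = (1 + m)*(-18 + m))
A(25)*1 = (-18 + 25² - 17*25)*1 = (-18 + 625 - 425)*1 = 182*1 = 182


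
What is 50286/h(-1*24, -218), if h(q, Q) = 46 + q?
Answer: 25143/11 ≈ 2285.7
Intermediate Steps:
50286/h(-1*24, -218) = 50286/(46 - 1*24) = 50286/(46 - 24) = 50286/22 = 50286*(1/22) = 25143/11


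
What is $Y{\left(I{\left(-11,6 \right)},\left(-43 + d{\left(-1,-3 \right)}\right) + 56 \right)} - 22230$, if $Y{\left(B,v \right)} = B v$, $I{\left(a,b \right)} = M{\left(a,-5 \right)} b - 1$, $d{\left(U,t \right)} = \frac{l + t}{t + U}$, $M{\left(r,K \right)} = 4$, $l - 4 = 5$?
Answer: $- \frac{43931}{2} \approx -21966.0$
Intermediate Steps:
$l = 9$ ($l = 4 + 5 = 9$)
$d{\left(U,t \right)} = \frac{9 + t}{U + t}$ ($d{\left(U,t \right)} = \frac{9 + t}{t + U} = \frac{9 + t}{U + t}$)
$I{\left(a,b \right)} = -1 + 4 b$ ($I{\left(a,b \right)} = 4 b - 1 = -1 + 4 b$)
$Y{\left(I{\left(-11,6 \right)},\left(-43 + d{\left(-1,-3 \right)}\right) + 56 \right)} - 22230 = \left(-1 + 4 \cdot 6\right) \left(\left(-43 + \frac{9 - 3}{-1 - 3}\right) + 56\right) - 22230 = \left(-1 + 24\right) \left(\left(-43 + \frac{1}{-4} \cdot 6\right) + 56\right) - 22230 = 23 \left(\left(-43 - \frac{3}{2}\right) + 56\right) - 22230 = 23 \left(- \frac{89}{2} + 56\right) - 22230 = 23 \cdot \frac{23}{2} - 22230 = \frac{529}{2} - 22230 = - \frac{43931}{2}$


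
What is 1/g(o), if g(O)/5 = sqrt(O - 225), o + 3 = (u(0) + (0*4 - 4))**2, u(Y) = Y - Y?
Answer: -I*sqrt(53)/530 ≈ -0.013736*I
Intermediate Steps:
u(Y) = 0
o = 13 (o = -3 + (0 + (0*4 - 4))**2 = -3 + (0 + (0 - 4))**2 = -3 + (0 - 4)**2 = -3 + (-4)**2 = -3 + 16 = 13)
g(O) = 5*sqrt(-225 + O) (g(O) = 5*sqrt(O - 225) = 5*sqrt(-225 + O))
1/g(o) = 1/(5*sqrt(-225 + 13)) = 1/(5*sqrt(-212)) = 1/(5*(2*I*sqrt(53))) = 1/(10*I*sqrt(53)) = -I*sqrt(53)/530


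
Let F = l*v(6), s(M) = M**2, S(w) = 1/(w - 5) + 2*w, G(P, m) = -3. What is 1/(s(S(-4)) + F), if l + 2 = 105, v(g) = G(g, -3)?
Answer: -81/19700 ≈ -0.0041117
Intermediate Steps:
v(g) = -3
l = 103 (l = -2 + 105 = 103)
S(w) = 1/(-5 + w) + 2*w
F = -309 (F = 103*(-3) = -309)
1/(s(S(-4)) + F) = 1/(((1 - 10*(-4) + 2*(-4)**2)/(-5 - 4))**2 - 309) = 1/(((1 + 40 + 2*16)/(-9))**2 - 309) = 1/((-(1 + 40 + 32)/9)**2 - 309) = 1/((-1/9*73)**2 - 309) = 1/((-73/9)**2 - 309) = 1/(5329/81 - 309) = 1/(-19700/81) = -81/19700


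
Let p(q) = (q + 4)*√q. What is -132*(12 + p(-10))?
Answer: -1584 + 792*I*√10 ≈ -1584.0 + 2504.5*I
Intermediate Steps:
p(q) = √q*(4 + q) (p(q) = (4 + q)*√q = √q*(4 + q))
-132*(12 + p(-10)) = -132*(12 + √(-10)*(4 - 10)) = -132*(12 + (I*√10)*(-6)) = -132*(12 - 6*I*√10) = -1584 + 792*I*√10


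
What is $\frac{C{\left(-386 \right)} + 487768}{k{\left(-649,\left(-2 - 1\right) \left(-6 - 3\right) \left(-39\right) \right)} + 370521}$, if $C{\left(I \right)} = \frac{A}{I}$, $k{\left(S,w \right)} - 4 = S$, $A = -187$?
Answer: $\frac{62759545}{47590712} \approx 1.3187$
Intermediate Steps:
$k{\left(S,w \right)} = 4 + S$
$C{\left(I \right)} = - \frac{187}{I}$
$\frac{C{\left(-386 \right)} + 487768}{k{\left(-649,\left(-2 - 1\right) \left(-6 - 3\right) \left(-39\right) \right)} + 370521} = \frac{- \frac{187}{-386} + 487768}{\left(4 - 649\right) + 370521} = \frac{\left(-187\right) \left(- \frac{1}{386}\right) + 487768}{-645 + 370521} = \frac{\frac{187}{386} + 487768}{369876} = \frac{188278635}{386} \cdot \frac{1}{369876} = \frac{62759545}{47590712}$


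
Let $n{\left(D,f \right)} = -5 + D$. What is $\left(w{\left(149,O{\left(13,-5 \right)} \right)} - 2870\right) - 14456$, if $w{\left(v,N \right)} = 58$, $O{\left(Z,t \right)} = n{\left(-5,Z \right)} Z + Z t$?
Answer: $-17268$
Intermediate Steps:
$O{\left(Z,t \right)} = - 10 Z + Z t$ ($O{\left(Z,t \right)} = \left(-5 - 5\right) Z + Z t = - 10 Z + Z t$)
$\left(w{\left(149,O{\left(13,-5 \right)} \right)} - 2870\right) - 14456 = \left(58 - 2870\right) - 14456 = -2812 - 14456 = -17268$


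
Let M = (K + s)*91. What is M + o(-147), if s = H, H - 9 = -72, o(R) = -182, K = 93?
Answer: 2548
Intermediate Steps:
H = -63 (H = 9 - 72 = -63)
s = -63
M = 2730 (M = (93 - 63)*91 = 30*91 = 2730)
M + o(-147) = 2730 - 182 = 2548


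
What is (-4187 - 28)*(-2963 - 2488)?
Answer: 22975965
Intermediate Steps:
(-4187 - 28)*(-2963 - 2488) = -4215*(-5451) = 22975965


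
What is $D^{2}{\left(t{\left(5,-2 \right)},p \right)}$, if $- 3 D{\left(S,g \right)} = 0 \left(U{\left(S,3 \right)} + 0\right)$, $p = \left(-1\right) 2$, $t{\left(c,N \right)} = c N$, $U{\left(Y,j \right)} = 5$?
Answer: $0$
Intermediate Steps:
$t{\left(c,N \right)} = N c$
$p = -2$
$D{\left(S,g \right)} = 0$ ($D{\left(S,g \right)} = - \frac{0 \left(5 + 0\right)}{3} = - \frac{0 \cdot 5}{3} = \left(- \frac{1}{3}\right) 0 = 0$)
$D^{2}{\left(t{\left(5,-2 \right)},p \right)} = 0^{2} = 0$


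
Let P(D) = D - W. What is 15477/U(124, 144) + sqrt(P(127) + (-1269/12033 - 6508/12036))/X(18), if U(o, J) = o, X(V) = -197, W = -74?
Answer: 15477/124 - sqrt(3242685550487145)/792537501 ≈ 124.74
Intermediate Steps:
P(D) = 74 + D (P(D) = D - 1*(-74) = D + 74 = 74 + D)
15477/U(124, 144) + sqrt(P(127) + (-1269/12033 - 6508/12036))/X(18) = 15477/124 + sqrt((74 + 127) + (-1269/12033 - 6508/12036))/(-197) = 15477*(1/124) + sqrt(201 + (-1269*1/12033 - 6508*1/12036))*(-1/197) = 15477/124 + sqrt(201 + (-141/1337 - 1627/3009))*(-1/197) = 15477/124 + sqrt(201 - 2599568/4023033)*(-1/197) = 15477/124 + sqrt(806030065/4023033)*(-1/197) = 15477/124 + (sqrt(3242685550487145)/4023033)*(-1/197) = 15477/124 - sqrt(3242685550487145)/792537501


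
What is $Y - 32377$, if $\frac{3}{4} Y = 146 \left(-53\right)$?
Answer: $- \frac{128083}{3} \approx -42694.0$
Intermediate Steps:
$Y = - \frac{30952}{3}$ ($Y = \frac{4 \cdot 146 \left(-53\right)}{3} = \frac{4}{3} \left(-7738\right) = - \frac{30952}{3} \approx -10317.0$)
$Y - 32377 = - \frac{30952}{3} - 32377 = - \frac{128083}{3}$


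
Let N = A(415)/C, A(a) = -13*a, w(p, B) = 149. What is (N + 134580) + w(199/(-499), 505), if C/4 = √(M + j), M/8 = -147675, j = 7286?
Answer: 134729 + 5395*I*√1174114/4696456 ≈ 1.3473e+5 + 1.2447*I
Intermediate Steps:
M = -1181400 (M = 8*(-147675) = -1181400)
C = 4*I*√1174114 (C = 4*√(-1181400 + 7286) = 4*√(-1174114) = 4*(I*√1174114) = 4*I*√1174114 ≈ 4334.3*I)
N = 5395*I*√1174114/4696456 (N = (-13*415)/((4*I*√1174114)) = -(-5395)*I*√1174114/4696456 = 5395*I*√1174114/4696456 ≈ 1.2447*I)
(N + 134580) + w(199/(-499), 505) = (5395*I*√1174114/4696456 + 134580) + 149 = (134580 + 5395*I*√1174114/4696456) + 149 = 134729 + 5395*I*√1174114/4696456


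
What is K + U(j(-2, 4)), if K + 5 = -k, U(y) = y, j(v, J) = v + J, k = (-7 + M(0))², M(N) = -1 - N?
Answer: -67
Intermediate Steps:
k = 64 (k = (-7 + (-1 - 1*0))² = (-7 + (-1 + 0))² = (-7 - 1)² = (-8)² = 64)
j(v, J) = J + v
K = -69 (K = -5 - 1*64 = -5 - 64 = -69)
K + U(j(-2, 4)) = -69 + (4 - 2) = -69 + 2 = -67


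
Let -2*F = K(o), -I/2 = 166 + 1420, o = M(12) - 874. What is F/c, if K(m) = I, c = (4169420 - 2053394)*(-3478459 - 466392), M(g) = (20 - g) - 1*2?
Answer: -793/4173703641063 ≈ -1.9000e-10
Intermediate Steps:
M(g) = 18 - g (M(g) = (20 - g) - 2 = 18 - g)
c = -8347407282126 (c = 2116026*(-3944851) = -8347407282126)
o = -868 (o = (18 - 1*12) - 874 = (18 - 12) - 874 = 6 - 874 = -868)
I = -3172 (I = -2*(166 + 1420) = -2*1586 = -3172)
K(m) = -3172
F = 1586 (F = -1/2*(-3172) = 1586)
F/c = 1586/(-8347407282126) = 1586*(-1/8347407282126) = -793/4173703641063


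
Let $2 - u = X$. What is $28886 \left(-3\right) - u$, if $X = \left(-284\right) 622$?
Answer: $-263308$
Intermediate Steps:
$X = -176648$
$u = 176650$ ($u = 2 - -176648 = 2 + 176648 = 176650$)
$28886 \left(-3\right) - u = 28886 \left(-3\right) - 176650 = -86658 - 176650 = -263308$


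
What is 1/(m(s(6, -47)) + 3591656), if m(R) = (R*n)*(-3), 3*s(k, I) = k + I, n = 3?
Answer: 1/3591779 ≈ 2.7841e-7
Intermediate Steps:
s(k, I) = I/3 + k/3 (s(k, I) = (k + I)/3 = (I + k)/3 = I/3 + k/3)
m(R) = -9*R (m(R) = (R*3)*(-3) = (3*R)*(-3) = -9*R)
1/(m(s(6, -47)) + 3591656) = 1/(-9*((1/3)*(-47) + (1/3)*6) + 3591656) = 1/(-9*(-47/3 + 2) + 3591656) = 1/(-9*(-41/3) + 3591656) = 1/(123 + 3591656) = 1/3591779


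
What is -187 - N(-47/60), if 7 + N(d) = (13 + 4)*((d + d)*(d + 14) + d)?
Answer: 333577/1800 ≈ 185.32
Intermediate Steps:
N(d) = -7 + 17*d + 34*d*(14 + d) (N(d) = -7 + (13 + 4)*((d + d)*(d + 14) + d) = -7 + 17*((2*d)*(14 + d) + d) = -7 + 17*(2*d*(14 + d) + d) = -7 + 17*(d + 2*d*(14 + d)) = -7 + (17*d + 34*d*(14 + d)) = -7 + 17*d + 34*d*(14 + d))
-187 - N(-47/60) = -187 - (-7 + 34*(-47/60)² + 493*(-47/60)) = -187 - (-7 + 34*(2209/3600) - 23171/60) = -187 - (-7 + 37553/1800 - 23171/60) = -187 - 1*(-670177/1800) = -187 + 670177/1800 = 333577/1800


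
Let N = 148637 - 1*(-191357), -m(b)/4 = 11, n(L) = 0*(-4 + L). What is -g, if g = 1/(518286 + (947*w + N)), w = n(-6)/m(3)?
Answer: -1/858280 ≈ -1.1651e-6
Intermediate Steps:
n(L) = 0
m(b) = -44 (m(b) = -4*11 = -44)
N = 339994 (N = 148637 + 191357 = 339994)
w = 0 (w = 0/(-44) = 0*(-1/44) = 0)
g = 1/858280 (g = 1/(518286 + (947*0 + 339994)) = 1/(518286 + (0 + 339994)) = 1/(518286 + 339994) = 1/858280 ≈ 1.1651e-6)
-g = -1*1/858280 = -1/858280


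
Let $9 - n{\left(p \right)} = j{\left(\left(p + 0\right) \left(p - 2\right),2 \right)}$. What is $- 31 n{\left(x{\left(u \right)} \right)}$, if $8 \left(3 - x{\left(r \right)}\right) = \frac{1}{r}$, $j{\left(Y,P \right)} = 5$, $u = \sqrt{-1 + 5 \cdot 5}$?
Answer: $-124$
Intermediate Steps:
$u = 2 \sqrt{6}$ ($u = \sqrt{-1 + 25} = \sqrt{24} = 2 \sqrt{6} \approx 4.899$)
$x{\left(r \right)} = 3 - \frac{1}{8 r}$
$n{\left(p \right)} = 4$ ($n{\left(p \right)} = 9 - 5 = 4$)
$- 31 n{\left(x{\left(u \right)} \right)} = \left(-31\right) 4 = -124$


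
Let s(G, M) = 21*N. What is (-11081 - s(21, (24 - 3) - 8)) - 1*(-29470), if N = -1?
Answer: 18410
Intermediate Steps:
s(G, M) = -21 (s(G, M) = 21*(-1) = -21)
(-11081 - s(21, (24 - 3) - 8)) - 1*(-29470) = (-11081 - 1*(-21)) - 1*(-29470) = (-11081 + 21) + 29470 = -11060 + 29470 = 18410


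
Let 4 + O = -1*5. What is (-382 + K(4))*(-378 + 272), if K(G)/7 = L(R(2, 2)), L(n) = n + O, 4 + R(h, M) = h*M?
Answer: 47170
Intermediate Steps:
R(h, M) = -4 + M*h (R(h, M) = -4 + h*M = -4 + M*h)
O = -9 (O = -4 - 1*5 = -4 - 5 = -9)
L(n) = -9 + n (L(n) = n - 9 = -9 + n)
K(G) = -63 (K(G) = 7*(-9 + (-4 + 2*2)) = 7*(-9 + (-4 + 4)) = 7*(-9 + 0) = 7*(-9) = -63)
(-382 + K(4))*(-378 + 272) = (-382 - 63)*(-378 + 272) = -445*(-106) = 47170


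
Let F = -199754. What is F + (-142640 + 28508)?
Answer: -313886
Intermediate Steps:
F + (-142640 + 28508) = -199754 + (-142640 + 28508) = -199754 - 114132 = -313886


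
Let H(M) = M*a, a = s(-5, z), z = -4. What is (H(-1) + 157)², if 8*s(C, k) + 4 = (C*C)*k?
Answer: 28900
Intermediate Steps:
s(C, k) = -½ + k*C²/8 (s(C, k) = -½ + ((C*C)*k)/8 = -½ + (C²*k)/8 = -½ + (k*C²)/8 = -½ + k*C²/8)
a = -13 (a = -½ + (⅛)*(-4)*(-5)² = -½ + (⅛)*(-4)*25 = -½ - 25/2 = -13)
H(M) = -13*M (H(M) = M*(-13) = -13*M)
(H(-1) + 157)² = (-13*(-1) + 157)² = (13 + 157)² = 170² = 28900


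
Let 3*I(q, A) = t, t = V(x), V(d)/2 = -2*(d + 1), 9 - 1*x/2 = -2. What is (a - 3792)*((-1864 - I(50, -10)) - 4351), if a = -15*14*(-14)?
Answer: 5269052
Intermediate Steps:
x = 22 (x = 18 - 2*(-2) = 18 + 4 = 22)
V(d) = -4 - 4*d (V(d) = 2*(-2*(d + 1)) = 2*(-2*(1 + d)) = 2*(-2 - 2*d) = -4 - 4*d)
t = -92 (t = -4 - 4*22 = -4 - 88 = -92)
I(q, A) = -92/3 (I(q, A) = (1/3)*(-92) = -92/3)
a = 2940 (a = -210*(-14) = 2940)
(a - 3792)*((-1864 - I(50, -10)) - 4351) = (2940 - 3792)*((-1864 - 1*(-92/3)) - 4351) = -852*((-1864 + 92/3) - 4351) = -852*(-5500/3 - 4351) = -852*(-18553/3) = 5269052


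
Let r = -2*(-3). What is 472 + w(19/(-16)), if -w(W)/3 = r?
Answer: 454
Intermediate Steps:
r = 6
w(W) = -18 (w(W) = -3*6 = -18)
472 + w(19/(-16)) = 472 - 18 = 454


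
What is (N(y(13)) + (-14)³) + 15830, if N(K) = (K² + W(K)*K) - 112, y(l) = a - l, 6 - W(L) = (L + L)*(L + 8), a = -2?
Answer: 16259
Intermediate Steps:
W(L) = 6 - 2*L*(8 + L) (W(L) = 6 - (L + L)*(L + 8) = 6 - 2*L*(8 + L))
y(l) = -2 - l
N(K) = -112 + K² + K*(6 - 16*K - 2*K²) (N(K) = (K² + (6 - 16*K - 2*K²)*K) - 112 = (K² + K*(6 - 16*K - 2*K²)) - 112 = -112 + K² + K*(6 - 16*K - 2*K²))
(N(y(13)) + (-14)³) + 15830 = ((-112 - 15*(-2 - 1*13)² - 2*(-2 - 1*13)³ + 6*(-2 - 1*13)) + (-14)³) + 15830 = ((-112 - 15*(-2 - 13)² - 2*(-2 - 13)³ + 6*(-2 - 13)) - 2744) + 15830 = ((-112 - 15*(-15)² - 2*(-15)³ + 6*(-15)) - 2744) + 15830 = ((-112 - 15*225 - 2*(-3375) - 90) - 2744) + 15830 = ((-112 - 3375 + 6750 - 90) - 2744) + 15830 = (3173 - 2744) + 15830 = 429 + 15830 = 16259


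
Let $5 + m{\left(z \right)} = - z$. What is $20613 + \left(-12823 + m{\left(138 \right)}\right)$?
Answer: $7647$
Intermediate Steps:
$m{\left(z \right)} = -5 - z$
$20613 + \left(-12823 + m{\left(138 \right)}\right) = 20613 - 12966 = 7647$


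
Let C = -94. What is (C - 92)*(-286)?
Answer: 53196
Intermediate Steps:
(C - 92)*(-286) = (-94 - 92)*(-286) = -186*(-286) = 53196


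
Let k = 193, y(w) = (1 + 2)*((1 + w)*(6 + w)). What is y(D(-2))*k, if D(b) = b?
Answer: -2316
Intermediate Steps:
y(w) = 3*(1 + w)*(6 + w) (y(w) = 3*((1 + w)*(6 + w)) = 3*(1 + w)*(6 + w))
y(D(-2))*k = (18 + 3*(-2)² + 21*(-2))*193 = (18 + 3*4 - 42)*193 = (18 + 12 - 42)*193 = -12*193 = -2316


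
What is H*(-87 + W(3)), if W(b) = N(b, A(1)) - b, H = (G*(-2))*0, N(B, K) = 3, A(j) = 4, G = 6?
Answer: 0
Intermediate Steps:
H = 0 (H = (6*(-2))*0 = -12*0 = 0)
W(b) = 3 - b
H*(-87 + W(3)) = 0*(-87 + (3 - 1*3)) = 0*(-87 + (3 - 3)) = 0*(-87 + 0) = 0*(-87) = 0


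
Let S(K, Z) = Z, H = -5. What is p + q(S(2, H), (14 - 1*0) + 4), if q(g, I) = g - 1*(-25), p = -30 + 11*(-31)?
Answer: -351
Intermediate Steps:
p = -371 (p = -30 - 341 = -371)
q(g, I) = 25 + g (q(g, I) = g + 25 = 25 + g)
p + q(S(2, H), (14 - 1*0) + 4) = -371 + (25 - 5) = -371 + 20 = -351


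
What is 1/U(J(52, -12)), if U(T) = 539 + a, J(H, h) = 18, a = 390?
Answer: 1/929 ≈ 0.0010764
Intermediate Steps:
U(T) = 929 (U(T) = 539 + 390 = 929)
1/U(J(52, -12)) = 1/929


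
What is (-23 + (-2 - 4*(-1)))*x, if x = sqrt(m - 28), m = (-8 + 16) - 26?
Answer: -21*I*sqrt(46) ≈ -142.43*I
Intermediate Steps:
m = -18 (m = 8 - 26 = -18)
x = I*sqrt(46) (x = sqrt(-18 - 28) = sqrt(-46) = I*sqrt(46) ≈ 6.7823*I)
(-23 + (-2 - 4*(-1)))*x = (-23 + (-2 - 4*(-1)))*(I*sqrt(46)) = (-23 + (-2 + 4))*(I*sqrt(46)) = (-23 + 2)*(I*sqrt(46)) = -21*I*sqrt(46)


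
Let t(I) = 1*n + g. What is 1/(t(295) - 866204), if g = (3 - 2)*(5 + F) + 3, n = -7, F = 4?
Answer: -1/866199 ≈ -1.1545e-6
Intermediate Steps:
g = 12 (g = (3 - 2)*(5 + 4) + 3 = 1*9 + 3 = 9 + 3 = 12)
t(I) = 5 (t(I) = 1*(-7) + 12 = -7 + 12 = 5)
1/(t(295) - 866204) = 1/(5 - 866204) = 1/(-866199) = -1/866199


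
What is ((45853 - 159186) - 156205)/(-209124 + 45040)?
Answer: 134769/82042 ≈ 1.6427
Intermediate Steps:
((45853 - 159186) - 156205)/(-209124 + 45040) = (-113333 - 156205)/(-164084) = -269538*(-1/164084) = 134769/82042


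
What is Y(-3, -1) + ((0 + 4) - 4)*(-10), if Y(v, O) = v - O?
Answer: -2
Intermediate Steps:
Y(-3, -1) + ((0 + 4) - 4)*(-10) = (-3 - 1*(-1)) + ((0 + 4) - 4)*(-10) = (-3 + 1) + (4 - 4)*(-10) = -2 + 0*(-10) = -2 + 0 = -2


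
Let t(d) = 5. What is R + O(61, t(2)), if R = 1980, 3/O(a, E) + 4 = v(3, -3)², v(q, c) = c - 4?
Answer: 29701/15 ≈ 1980.1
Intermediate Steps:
v(q, c) = -4 + c
O(a, E) = 1/15 (O(a, E) = 3/(-4 + (-4 - 3)²) = 3/(-4 + (-7)²) = 3/(-4 + 49) = 3/45 = 3*(1/45) = 1/15)
R + O(61, t(2)) = 1980 + 1/15 = 29701/15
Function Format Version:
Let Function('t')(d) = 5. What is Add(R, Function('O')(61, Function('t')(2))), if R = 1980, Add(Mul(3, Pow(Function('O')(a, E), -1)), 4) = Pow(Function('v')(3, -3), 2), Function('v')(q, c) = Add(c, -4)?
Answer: Rational(29701, 15) ≈ 1980.1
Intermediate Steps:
Function('v')(q, c) = Add(-4, c)
Function('O')(a, E) = Rational(1, 15) (Function('O')(a, E) = Mul(3, Pow(Add(-4, Pow(Add(-4, -3), 2)), -1)) = Mul(3, Pow(Add(-4, Pow(-7, 2)), -1)) = Mul(3, Pow(Add(-4, 49), -1)) = Mul(3, Pow(45, -1)) = Mul(3, Rational(1, 45)) = Rational(1, 15))
Add(R, Function('O')(61, Function('t')(2))) = Add(1980, Rational(1, 15)) = Rational(29701, 15)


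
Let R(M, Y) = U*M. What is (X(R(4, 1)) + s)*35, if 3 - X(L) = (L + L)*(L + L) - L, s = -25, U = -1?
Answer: -3150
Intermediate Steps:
R(M, Y) = -M
X(L) = 3 + L - 4*L² (X(L) = 3 - ((L + L)*(L + L) - L) = 3 - ((2*L)*(2*L) - L) = 3 - (4*L² - L) = 3 - (-L + 4*L²) = 3 + (L - 4*L²) = 3 + L - 4*L²)
(X(R(4, 1)) + s)*35 = ((3 - 1*4 - 4*(-1*4)²) - 25)*35 = ((3 - 4 - 4*(-4)²) - 25)*35 = ((3 - 4 - 4*16) - 25)*35 = ((3 - 4 - 64) - 25)*35 = (-65 - 25)*35 = -90*35 = -3150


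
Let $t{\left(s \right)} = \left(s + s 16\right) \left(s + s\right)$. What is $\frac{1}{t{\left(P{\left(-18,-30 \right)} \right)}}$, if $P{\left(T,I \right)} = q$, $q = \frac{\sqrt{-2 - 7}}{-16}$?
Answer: $- \frac{128}{153} \approx -0.8366$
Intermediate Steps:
$q = - \frac{3 i}{16}$ ($q = \sqrt{-9} \left(- \frac{1}{16}\right) = 3 i \left(- \frac{1}{16}\right) = - \frac{3 i}{16} \approx - 0.1875 i$)
$P{\left(T,I \right)} = - \frac{3 i}{16}$
$t{\left(s \right)} = 34 s^{2}$ ($t{\left(s \right)} = \left(s + 16 s\right) 2 s = 17 s 2 s = 34 s^{2}$)
$\frac{1}{t{\left(P{\left(-18,-30 \right)} \right)}} = \frac{1}{34 \left(- \frac{3 i}{16}\right)^{2}} = \frac{1}{34 \left(- \frac{9}{256}\right)} = \frac{1}{- \frac{153}{128}} = - \frac{128}{153}$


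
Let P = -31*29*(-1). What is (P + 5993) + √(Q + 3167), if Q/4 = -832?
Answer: 6892 + I*√161 ≈ 6892.0 + 12.689*I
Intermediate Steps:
Q = -3328 (Q = 4*(-832) = -3328)
P = 899 (P = -899*(-1) = 899)
(P + 5993) + √(Q + 3167) = (899 + 5993) + √(-3328 + 3167) = 6892 + √(-161) = 6892 + I*√161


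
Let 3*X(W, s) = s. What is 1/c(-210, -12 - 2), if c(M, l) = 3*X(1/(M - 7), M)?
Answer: -1/210 ≈ -0.0047619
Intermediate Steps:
X(W, s) = s/3
c(M, l) = M (c(M, l) = 3*(M/3) = M)
1/c(-210, -12 - 2) = 1/(-210) = -1/210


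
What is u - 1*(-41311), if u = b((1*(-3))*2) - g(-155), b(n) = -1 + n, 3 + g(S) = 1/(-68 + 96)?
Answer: 1156595/28 ≈ 41307.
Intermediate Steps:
g(S) = -83/28 (g(S) = -3 + 1/(-68 + 96) = -3 + 1/28 = -83/28)
u = -113/28 (u = (-1 + (1*(-3))*2) - 1*(-83/28) = (-1 - 3*2) + 83/28 = (-1 - 6) + 83/28 = -7 + 83/28 = -113/28 ≈ -4.0357)
u - 1*(-41311) = -113/28 - 1*(-41311) = -113/28 + 41311 = 1156595/28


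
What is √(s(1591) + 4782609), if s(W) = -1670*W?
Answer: √2125639 ≈ 1458.0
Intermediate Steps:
√(s(1591) + 4782609) = √(-1670*1591 + 4782609) = √(-2656970 + 4782609) = √2125639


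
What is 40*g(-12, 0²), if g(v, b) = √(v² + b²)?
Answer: 480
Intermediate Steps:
g(v, b) = √(b² + v²)
40*g(-12, 0²) = 40*√((0²)² + (-12)²) = 40*√(0² + 144) = 40*√(0 + 144) = 40*√144 = 40*12 = 480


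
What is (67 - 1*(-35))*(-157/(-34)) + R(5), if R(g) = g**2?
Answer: 496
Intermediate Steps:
(67 - 1*(-35))*(-157/(-34)) + R(5) = (67 - 1*(-35))*(-157/(-34)) + 5**2 = (67 + 35)*(-157*(-1/34)) + 25 = 102*(157/34) + 25 = 471 + 25 = 496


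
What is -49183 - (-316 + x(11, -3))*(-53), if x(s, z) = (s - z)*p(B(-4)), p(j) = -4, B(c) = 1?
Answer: -68899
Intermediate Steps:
x(s, z) = -4*s + 4*z (x(s, z) = (s - z)*(-4) = -4*s + 4*z)
-49183 - (-316 + x(11, -3))*(-53) = -49183 - (-316 + (-4*11 + 4*(-3)))*(-53) = -49183 - (-316 + (-44 - 12))*(-53) = -49183 - (-316 - 56)*(-53) = -49183 - (-372)*(-53) = -49183 - 1*19716 = -49183 - 19716 = -68899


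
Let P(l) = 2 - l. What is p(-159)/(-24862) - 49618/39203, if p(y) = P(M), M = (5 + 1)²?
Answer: -616134907/487332493 ≈ -1.2643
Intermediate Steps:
M = 36 (M = 6² = 36)
p(y) = -34 (p(y) = 2 - 1*36 = 2 - 36 = -34)
p(-159)/(-24862) - 49618/39203 = -34/(-24862) - 49618/39203 = -34*(-1/24862) - 49618*1/39203 = 17/12431 - 49618/39203 = -616134907/487332493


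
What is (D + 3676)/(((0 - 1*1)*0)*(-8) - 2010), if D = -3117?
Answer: -559/2010 ≈ -0.27811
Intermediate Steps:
(D + 3676)/(((0 - 1*1)*0)*(-8) - 2010) = (-3117 + 3676)/(((0 - 1*1)*0)*(-8) - 2010) = 559/(((0 - 1)*0)*(-8) - 2010) = 559/(-1*0*(-8) - 2010) = 559/(0*(-8) - 2010) = 559/(0 - 2010) = 559/(-2010) = 559*(-1/2010) = -559/2010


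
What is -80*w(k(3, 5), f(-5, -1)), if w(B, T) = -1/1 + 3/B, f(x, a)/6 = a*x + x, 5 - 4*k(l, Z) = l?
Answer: -400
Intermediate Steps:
k(l, Z) = 5/4 - l/4
f(x, a) = 6*x + 6*a*x (f(x, a) = 6*(a*x + x) = 6*(x + a*x) = 6*x + 6*a*x)
w(B, T) = -1 + 3/B (w(B, T) = -1*1 + 3/B = -1 + 3/B)
-80*w(k(3, 5), f(-5, -1)) = -80*(3 - (5/4 - ¼*3))/(5/4 - ¼*3) = -80*(3 - (5/4 - ¾))/(5/4 - ¾) = -80*(3 - 1*½)/½ = -160*(3 - ½) = -160*5/2 = -80*5 = -400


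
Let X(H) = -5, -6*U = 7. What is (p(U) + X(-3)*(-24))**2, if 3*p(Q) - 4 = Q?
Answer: 4739329/324 ≈ 14628.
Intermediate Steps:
U = -7/6 (U = -1/6*7 = -7/6 ≈ -1.1667)
p(Q) = 4/3 + Q/3
(p(U) + X(-3)*(-24))**2 = ((4/3 + (1/3)*(-7/6)) - 5*(-24))**2 = ((4/3 - 7/18) + 120)**2 = (17/18 + 120)**2 = (2177/18)**2 = 4739329/324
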